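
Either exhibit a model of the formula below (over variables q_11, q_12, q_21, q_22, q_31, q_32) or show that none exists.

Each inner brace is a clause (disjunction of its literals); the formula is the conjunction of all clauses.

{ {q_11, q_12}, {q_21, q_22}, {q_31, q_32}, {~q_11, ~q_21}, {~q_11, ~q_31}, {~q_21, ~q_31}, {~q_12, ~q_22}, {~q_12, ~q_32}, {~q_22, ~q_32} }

UNSATISFIABLE

Suppose q_11 = 1.
From the singleton clause (~q_21), q_21 = 0.
From the singleton clause (q_22), q_22 = 1.
From the singleton clause (~q_31), q_31 = 0.
From the singleton clause (q_32), q_32 = 1.
But (~q_32) is also a unit clause — contradiction.
Backtrack on q_11: now try q_11 = 0.
From the singleton clause (q_12), q_12 = 1.
From the singleton clause (~q_22), q_22 = 0.
From the singleton clause (q_21), q_21 = 1.
From the singleton clause (~q_31), q_31 = 0.
From the singleton clause (q_32), q_32 = 1.
But (~q_32) is also a unit clause — contradiction.
Either choice for q_11 ends in contradiction.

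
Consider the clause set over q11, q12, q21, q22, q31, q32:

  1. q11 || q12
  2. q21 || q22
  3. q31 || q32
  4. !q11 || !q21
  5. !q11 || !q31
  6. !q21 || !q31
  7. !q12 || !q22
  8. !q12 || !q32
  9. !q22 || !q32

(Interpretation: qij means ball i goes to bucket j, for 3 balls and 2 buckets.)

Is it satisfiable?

No, unsatisfiable

Try q11 = true.
(!q21) alone gives q21 = false.
(q22) alone gives q22 = true.
(!q31) alone gives q31 = false.
(q32) alone gives q32 = true.
But (!q32) is also a unit clause — contradiction.
Undo q11 and try q11 = false.
(q12) alone gives q12 = true.
(!q22) alone gives q22 = false.
(q21) alone gives q21 = true.
(!q31) alone gives q31 = false.
(q32) alone gives q32 = true.
But (!q32) is also a unit clause — contradiction.
Either choice for q11 ends in contradiction.
No assignment satisfies every clause.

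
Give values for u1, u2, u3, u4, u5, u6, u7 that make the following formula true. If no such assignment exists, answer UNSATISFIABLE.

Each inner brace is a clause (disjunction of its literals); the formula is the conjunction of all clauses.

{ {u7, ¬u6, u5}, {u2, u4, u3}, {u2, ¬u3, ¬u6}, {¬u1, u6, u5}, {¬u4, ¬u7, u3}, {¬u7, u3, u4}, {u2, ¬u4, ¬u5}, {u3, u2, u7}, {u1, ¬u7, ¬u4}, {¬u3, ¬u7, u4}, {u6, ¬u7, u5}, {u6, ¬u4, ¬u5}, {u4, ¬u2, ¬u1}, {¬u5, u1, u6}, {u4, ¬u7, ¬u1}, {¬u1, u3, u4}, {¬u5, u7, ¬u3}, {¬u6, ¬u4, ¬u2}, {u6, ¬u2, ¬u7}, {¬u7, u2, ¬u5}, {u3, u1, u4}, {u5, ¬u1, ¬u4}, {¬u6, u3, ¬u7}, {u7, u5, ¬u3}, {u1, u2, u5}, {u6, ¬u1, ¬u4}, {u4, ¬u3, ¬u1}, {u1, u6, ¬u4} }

UNSATISFIABLE

Try u7 = True.
Try u4 = False.
(u3) alone gives u3 = True.
That conflicts with the unit clause (¬u3).
Backtrack on u4: now try u4 = True.
(u3) alone gives u3 = True.
(u1) alone gives u1 = True.
(u5) alone gives u5 = True.
(u2) alone gives u2 = True.
(u6) alone gives u6 = True.
That conflicts with the unit clause (¬u6).
Either choice for u4 ends in contradiction.
Backtrack on u7: now try u7 = False.
Try u6 = False.
Try u1 = False.
(¬u5) alone gives u5 = False.
(¬u3) alone gives u3 = False.
(u2) alone gives u2 = True.
(u4) alone gives u4 = True.
That conflicts with the unit clause (¬u4).
Backtrack on u1: now try u1 = True.
(u5) alone gives u5 = True.
(¬u4) alone gives u4 = False.
(¬u2) alone gives u2 = False.
(u3) alone gives u3 = True.
That conflicts with the unit clause (¬u3).
Either choice for u1 ends in contradiction.
Backtrack on u6: now try u6 = True.
(u5) alone gives u5 = True.
(¬u3) alone gives u3 = False.
(u2) alone gives u2 = True.
(¬u4) alone gives u4 = False.
(¬u1) alone gives u1 = False.
That conflicts with the unit clause (u1).
Either choice for u6 ends in contradiction.
Either choice for u7 ends in contradiction.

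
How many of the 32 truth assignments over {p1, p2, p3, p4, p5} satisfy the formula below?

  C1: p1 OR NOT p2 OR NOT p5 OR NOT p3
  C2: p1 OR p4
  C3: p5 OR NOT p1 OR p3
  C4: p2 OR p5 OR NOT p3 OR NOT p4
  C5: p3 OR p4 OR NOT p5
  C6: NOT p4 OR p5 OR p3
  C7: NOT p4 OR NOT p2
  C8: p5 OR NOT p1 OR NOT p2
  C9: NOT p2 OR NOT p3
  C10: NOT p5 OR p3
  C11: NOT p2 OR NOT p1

There are 2^5 = 32 truth assignments over (p1, p2, p3, p4, p5).
Split on p4. With p4 = true, the clauses containing p4 are satisfied and NOT p4 drops from the rest; 2 of the 2^4 = 16 assignments to the other variables satisfy what remains.
With p4 = false, by the same count on the reduced clause set, 2 assignments work.
(One model: p1=F, p2=F, p3=T, p4=T, p5=T.)
Total: 2 + 2 = 4.

4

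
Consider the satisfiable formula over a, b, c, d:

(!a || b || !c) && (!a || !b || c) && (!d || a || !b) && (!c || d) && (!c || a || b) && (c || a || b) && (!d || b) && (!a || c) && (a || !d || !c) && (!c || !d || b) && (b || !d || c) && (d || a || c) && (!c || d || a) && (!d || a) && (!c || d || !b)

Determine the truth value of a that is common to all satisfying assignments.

True

Suppose a = false.
(!d) alone gives d = false.
(!c) alone gives c = false.
That conflicts with the unit clause (c).
So every satisfying assignment has a = True.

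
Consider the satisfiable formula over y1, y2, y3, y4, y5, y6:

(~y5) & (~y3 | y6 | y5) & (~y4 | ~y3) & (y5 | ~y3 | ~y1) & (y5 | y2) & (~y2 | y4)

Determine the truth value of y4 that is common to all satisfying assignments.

Suppose y4 = 0.
The clause (~y5) is unit, so y5 = 0.
The clause (y2) is unit, so y2 = 1.
That conflicts with the unit clause (~y2).
So every satisfying assignment has y4 = True.

True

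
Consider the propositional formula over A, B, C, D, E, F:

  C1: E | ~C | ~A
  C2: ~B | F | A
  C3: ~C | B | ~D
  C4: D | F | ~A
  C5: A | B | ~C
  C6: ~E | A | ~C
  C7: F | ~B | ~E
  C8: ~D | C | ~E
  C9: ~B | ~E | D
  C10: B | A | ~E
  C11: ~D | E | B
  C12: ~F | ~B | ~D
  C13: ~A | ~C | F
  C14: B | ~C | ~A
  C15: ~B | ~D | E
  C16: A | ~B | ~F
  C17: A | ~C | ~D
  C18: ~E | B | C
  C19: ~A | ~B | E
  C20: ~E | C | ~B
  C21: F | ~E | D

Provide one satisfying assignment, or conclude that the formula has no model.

A ↦ 0; B ↦ 0; C ↦ 0; D ↦ 0; E ↦ 0; F ↦ 1

Suppose E = 0.
Suppose C = 0.
Suppose D = 0.
Suppose F = 1.
Suppose A = 0.
Unit clause (~B) forces B = 0.
All clauses are satisfied.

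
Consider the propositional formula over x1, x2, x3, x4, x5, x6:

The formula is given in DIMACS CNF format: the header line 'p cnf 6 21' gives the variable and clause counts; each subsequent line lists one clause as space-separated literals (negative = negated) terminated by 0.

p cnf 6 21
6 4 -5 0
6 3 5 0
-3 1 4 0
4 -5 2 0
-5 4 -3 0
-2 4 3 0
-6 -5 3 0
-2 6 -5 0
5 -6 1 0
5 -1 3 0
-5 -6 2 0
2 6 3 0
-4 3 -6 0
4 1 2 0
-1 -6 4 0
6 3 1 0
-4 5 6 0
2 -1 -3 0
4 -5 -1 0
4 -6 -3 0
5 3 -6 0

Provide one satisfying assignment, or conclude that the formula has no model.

Try x6 = False.
Try x4 = False.
From the singleton clause (¬x5), x5 = False.
From the singleton clause (x3), x3 = True.
From the singleton clause (x1), x1 = True.
From the singleton clause (x2), x2 = True.
All clauses are satisfied.

x1: True,  x2: True,  x3: True,  x4: False,  x5: False,  x6: False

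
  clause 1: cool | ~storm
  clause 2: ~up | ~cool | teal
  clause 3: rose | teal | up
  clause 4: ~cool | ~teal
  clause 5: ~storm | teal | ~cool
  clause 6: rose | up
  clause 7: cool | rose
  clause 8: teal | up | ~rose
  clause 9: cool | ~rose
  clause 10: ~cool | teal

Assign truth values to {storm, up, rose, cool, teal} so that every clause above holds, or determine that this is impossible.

UNSATISFIABLE

Suppose cool = 1.
Unit clause (~teal) forces teal = 0.
Now (teal) is unsatisfied and unit — conflict.
Undo cool and try cool = 0.
Unit clause (~storm) forces storm = 0.
Unit clause (rose) forces rose = 1.
Now (~rose) is unsatisfied and unit — conflict.
Either choice for cool ends in contradiction.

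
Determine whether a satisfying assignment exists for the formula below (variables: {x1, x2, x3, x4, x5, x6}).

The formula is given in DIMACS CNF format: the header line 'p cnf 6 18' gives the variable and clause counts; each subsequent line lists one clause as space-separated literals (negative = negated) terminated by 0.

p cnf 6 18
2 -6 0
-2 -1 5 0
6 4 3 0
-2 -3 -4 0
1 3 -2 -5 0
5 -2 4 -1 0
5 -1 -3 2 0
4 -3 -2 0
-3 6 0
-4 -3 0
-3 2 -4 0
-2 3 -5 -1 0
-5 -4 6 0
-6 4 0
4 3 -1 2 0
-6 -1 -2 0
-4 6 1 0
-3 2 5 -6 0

Try x2 = False.
Unit clause (¬x6) forces x6 = False.
Unit clause (¬x3) forces x3 = False.
Unit clause (x4) forces x4 = True.
Unit clause (¬x5) forces x5 = False.
Unit clause (x1) forces x1 = True.
Every clause now holds.
A satisfying assignment: x1=True, x2=False, x3=False, x4=True, x5=False, x6=False.

Satisfiable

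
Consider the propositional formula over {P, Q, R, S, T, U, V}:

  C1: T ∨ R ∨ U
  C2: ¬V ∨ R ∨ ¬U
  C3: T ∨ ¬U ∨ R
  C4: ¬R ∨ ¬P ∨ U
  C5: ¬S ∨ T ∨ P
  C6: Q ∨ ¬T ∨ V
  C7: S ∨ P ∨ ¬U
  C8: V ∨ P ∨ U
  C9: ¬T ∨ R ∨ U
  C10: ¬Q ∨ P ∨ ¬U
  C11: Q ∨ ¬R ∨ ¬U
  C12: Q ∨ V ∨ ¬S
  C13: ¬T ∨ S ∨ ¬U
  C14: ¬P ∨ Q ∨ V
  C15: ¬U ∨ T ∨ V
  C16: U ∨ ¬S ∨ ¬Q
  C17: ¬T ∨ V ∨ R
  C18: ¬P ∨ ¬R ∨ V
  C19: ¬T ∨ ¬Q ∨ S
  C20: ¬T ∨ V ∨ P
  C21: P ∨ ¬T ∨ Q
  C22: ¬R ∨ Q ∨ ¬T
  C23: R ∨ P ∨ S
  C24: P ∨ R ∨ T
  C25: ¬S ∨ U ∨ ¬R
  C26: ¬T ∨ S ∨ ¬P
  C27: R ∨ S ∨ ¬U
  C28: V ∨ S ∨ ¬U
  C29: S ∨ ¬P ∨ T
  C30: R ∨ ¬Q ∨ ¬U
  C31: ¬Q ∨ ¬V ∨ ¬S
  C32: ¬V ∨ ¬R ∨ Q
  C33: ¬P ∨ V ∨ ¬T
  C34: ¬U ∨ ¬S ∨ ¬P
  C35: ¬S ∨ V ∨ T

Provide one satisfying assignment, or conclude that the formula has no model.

Try T = False.
Try R = True.
Try P = False.
Unit clause (¬S) forces S = False.
Unit clause (¬U) forces U = False.
Unit clause (V) forces V = True.
Unit clause (Q) forces Q = True.
This assignment satisfies each clause.

P: False; Q: True; R: True; S: False; T: False; U: False; V: True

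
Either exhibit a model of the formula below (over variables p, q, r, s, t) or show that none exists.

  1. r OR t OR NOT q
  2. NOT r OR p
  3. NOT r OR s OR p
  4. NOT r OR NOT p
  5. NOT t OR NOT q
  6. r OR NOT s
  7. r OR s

Branch on r: set r = false.
Unit clause (NOT s) forces s = false.
Now (s) is unsatisfied and unit — conflict.
Undo r and try r = true.
Unit clause (p) forces p = true.
Now (NOT p) is unsatisfied and unit — conflict.
Either choice for r ends in contradiction.

UNSATISFIABLE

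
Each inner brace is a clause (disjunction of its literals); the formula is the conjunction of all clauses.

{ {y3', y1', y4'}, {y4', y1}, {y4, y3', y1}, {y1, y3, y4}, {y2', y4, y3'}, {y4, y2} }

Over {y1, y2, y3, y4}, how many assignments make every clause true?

3

There are 2^4 = 16 truth assignments over (y1, y2, y3, y4).
Check each against the 6 clauses (columns in the order y1, y2, y3, y4):
  F F F F  ✗ fails (y1 + y3 + y4)
  F F F T  ✗ fails (y4' + y1)
  F F T F  ✗ fails (y4 + y3' + y1)
  F F T T  ✗ fails (y4' + y1)
  F T F F  ✗ fails (y1 + y3 + y4)
  F T F T  ✗ fails (y4' + y1)
  F T T F  ✗ fails (y4 + y3' + y1)
  F T T T  ✗ fails (y4' + y1)
  T F F F  ✗ fails (y4 + y2)
  T F F T  ✓ satisfies all
  T F T F  ✗ fails (y4 + y2)
  T F T T  ✗ fails (y3' + y1' + y4')
  T T F F  ✓ satisfies all
  T T F T  ✓ satisfies all
  T T T F  ✗ fails (y2' + y4 + y3')
  T T T T  ✗ fails (y3' + y1' + y4')
3 of the 16 rows are models.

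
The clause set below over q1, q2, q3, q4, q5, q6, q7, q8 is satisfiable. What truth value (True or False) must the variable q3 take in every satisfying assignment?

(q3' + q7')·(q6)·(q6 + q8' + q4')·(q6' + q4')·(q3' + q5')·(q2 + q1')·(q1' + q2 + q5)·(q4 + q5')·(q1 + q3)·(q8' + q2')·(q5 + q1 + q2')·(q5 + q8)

True

Suppose q3 = 0.
Unit clause (q6) forces q6 = 1.
Unit clause (q4') forces q4 = 0.
Unit clause (q5') forces q5 = 0.
Unit clause (q1) forces q1 = 1.
Unit clause (q2) forces q2 = 1.
Unit clause (q8') forces q8 = 0.
Now (q8) is unsatisfied and unit — conflict.
So every satisfying assignment has q3 = True.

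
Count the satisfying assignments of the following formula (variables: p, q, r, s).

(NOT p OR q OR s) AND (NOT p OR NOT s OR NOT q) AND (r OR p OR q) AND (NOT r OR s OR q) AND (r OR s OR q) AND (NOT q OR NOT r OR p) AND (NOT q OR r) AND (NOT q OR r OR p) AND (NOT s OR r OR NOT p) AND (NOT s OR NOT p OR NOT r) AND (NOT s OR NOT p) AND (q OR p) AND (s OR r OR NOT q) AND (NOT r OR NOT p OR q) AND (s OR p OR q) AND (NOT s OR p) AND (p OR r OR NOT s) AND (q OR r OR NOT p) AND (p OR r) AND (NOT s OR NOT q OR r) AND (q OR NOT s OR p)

There are 2^4 = 16 truth assignments over (p, q, r, s).
Check each against the 21 clauses (columns in the order p, q, r, s):
  F F F F  ✗ fails (r OR p OR q)
  F F F T  ✗ fails (r OR p OR q)
  F F T F  ✗ fails (NOT r OR s OR q)
  F F T T  ✗ fails (q OR p)
  F T F F  ✗ fails (NOT q OR r)
  F T F T  ✗ fails (NOT q OR r)
  F T T F  ✗ fails (NOT q OR NOT r OR p)
  F T T T  ✗ fails (NOT q OR NOT r OR p)
  T F F F  ✗ fails (NOT p OR q OR s)
  T F F T  ✗ fails (NOT s OR r OR NOT p)
  T F T F  ✗ fails (NOT p OR q OR s)
  T F T T  ✗ fails (NOT s OR NOT p OR NOT r)
  T T F F  ✗ fails (NOT q OR r)
  T T F T  ✗ fails (NOT p OR NOT s OR NOT q)
  T T T F  ✓ satisfies all
  T T T T  ✗ fails (NOT p OR NOT s OR NOT q)
1 of the 16 rows is a model.

1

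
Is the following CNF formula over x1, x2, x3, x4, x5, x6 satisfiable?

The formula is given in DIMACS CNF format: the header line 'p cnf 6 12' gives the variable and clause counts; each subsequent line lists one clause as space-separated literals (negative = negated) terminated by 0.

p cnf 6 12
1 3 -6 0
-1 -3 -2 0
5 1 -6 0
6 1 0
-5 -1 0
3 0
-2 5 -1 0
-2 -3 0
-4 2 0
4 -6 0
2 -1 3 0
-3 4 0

No, unsatisfiable

From the singleton clause (x3), x3 = True.
From the singleton clause (¬x2), x2 = False.
From the singleton clause (¬x4), x4 = False.
But (x4) is also a unit clause — contradiction.
No assignment satisfies every clause.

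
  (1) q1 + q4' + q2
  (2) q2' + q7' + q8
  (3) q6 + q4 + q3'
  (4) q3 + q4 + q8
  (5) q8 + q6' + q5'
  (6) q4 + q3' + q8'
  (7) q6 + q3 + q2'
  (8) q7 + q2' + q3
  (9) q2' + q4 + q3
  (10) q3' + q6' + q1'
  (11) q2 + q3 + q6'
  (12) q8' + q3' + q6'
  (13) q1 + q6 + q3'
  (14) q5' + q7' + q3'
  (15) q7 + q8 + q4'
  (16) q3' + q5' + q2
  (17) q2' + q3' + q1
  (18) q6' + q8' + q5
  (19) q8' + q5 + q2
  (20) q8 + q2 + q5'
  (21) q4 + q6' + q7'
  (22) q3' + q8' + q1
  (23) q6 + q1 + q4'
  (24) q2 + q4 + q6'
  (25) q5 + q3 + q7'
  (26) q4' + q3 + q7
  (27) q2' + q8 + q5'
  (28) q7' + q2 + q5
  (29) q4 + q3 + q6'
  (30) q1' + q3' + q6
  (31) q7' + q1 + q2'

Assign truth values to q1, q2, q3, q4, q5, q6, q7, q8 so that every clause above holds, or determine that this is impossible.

Branch on q1: set q1 = 0.
Branch on q4: set q4 = 0.
Branch on q6: set q6 = 0.
From the singleton clause (q3'), q3 = 0.
From the singleton clause (q8), q8 = 1.
From the singleton clause (q2'), q2 = 0.
From the singleton clause (q5), q5 = 1.
All clauses hold; q7 can take either value.

q1: 0, q2: 0, q3: 0, q4: 0, q5: 1, q6: 0, q7: 1, q8: 1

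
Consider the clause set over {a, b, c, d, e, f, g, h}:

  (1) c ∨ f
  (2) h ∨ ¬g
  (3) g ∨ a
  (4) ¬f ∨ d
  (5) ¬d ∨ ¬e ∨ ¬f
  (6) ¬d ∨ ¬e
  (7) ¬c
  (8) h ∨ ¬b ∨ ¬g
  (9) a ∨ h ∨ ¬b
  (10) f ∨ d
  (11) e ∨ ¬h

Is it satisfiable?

From the singleton clause (¬c), c = False.
From the singleton clause (f), f = True.
From the singleton clause (d), d = True.
From the singleton clause (¬e), e = False.
From the singleton clause (¬h), h = False.
From the singleton clause (¬g), g = False.
From the singleton clause (a), a = True.
Every clause is now satisfied; b is unconstrained.
A satisfying assignment: a=True,  b=True,  c=False,  d=True,  e=False,  f=True,  g=False,  h=False.

Satisfiable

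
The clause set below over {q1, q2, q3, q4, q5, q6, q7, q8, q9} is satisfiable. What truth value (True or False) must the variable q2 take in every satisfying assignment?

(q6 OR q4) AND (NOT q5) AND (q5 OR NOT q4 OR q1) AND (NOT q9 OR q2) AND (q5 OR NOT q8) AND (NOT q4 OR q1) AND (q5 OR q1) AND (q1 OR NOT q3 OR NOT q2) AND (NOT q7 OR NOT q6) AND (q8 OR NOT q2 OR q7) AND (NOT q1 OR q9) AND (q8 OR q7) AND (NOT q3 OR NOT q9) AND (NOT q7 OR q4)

True

Suppose q2 = false.
(NOT q5) alone gives q5 = false.
(NOT q9) alone gives q9 = false.
(NOT q8) alone gives q8 = false.
(q1) alone gives q1 = true.
That conflicts with the unit clause (NOT q1).
So every satisfying assignment has q2 = True.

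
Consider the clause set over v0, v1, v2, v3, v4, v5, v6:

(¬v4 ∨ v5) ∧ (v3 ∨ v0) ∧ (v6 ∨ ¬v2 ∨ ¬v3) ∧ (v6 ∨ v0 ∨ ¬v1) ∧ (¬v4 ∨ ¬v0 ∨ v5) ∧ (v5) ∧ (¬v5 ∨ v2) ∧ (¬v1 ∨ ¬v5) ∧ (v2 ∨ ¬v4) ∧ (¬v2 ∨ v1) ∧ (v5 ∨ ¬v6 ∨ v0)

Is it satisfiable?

(v5) alone gives v5 = True.
(v2) alone gives v2 = True.
(¬v1) alone gives v1 = False.
That conflicts with the unit clause (v1).
No assignment satisfies every clause.

No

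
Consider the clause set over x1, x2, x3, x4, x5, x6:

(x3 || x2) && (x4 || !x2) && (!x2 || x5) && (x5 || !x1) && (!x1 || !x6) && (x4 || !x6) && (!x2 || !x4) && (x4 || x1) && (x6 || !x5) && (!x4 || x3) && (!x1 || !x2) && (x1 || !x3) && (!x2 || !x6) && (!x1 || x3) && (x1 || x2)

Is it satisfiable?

Try x3 = true.
Unit clause (x1) forces x1 = true.
Unit clause (x5) forces x5 = true.
Unit clause (!x6) forces x6 = false.
But (x6) is also a unit clause — contradiction.
Undo x3 and try x3 = false.
Unit clause (x2) forces x2 = true.
Unit clause (x4) forces x4 = true.
But (!x4) is also a unit clause — contradiction.
Either choice for x3 ends in contradiction.
No assignment satisfies every clause.

No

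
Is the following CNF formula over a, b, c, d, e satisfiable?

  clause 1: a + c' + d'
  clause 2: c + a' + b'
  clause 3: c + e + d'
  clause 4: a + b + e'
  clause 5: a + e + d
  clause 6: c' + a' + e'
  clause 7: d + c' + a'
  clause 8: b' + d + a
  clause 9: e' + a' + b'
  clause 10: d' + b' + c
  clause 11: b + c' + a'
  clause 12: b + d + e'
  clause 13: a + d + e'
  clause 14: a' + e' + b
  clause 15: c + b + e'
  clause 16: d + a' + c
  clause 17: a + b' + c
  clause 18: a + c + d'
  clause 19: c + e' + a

Case a = 1:
Case c = 1:
The clause (e') is unit, so e = 0.
The clause (d) is unit, so d = 1.
The clause (b) is unit, so b = 1.
Every clause now holds.
A satisfying assignment: a=1,  b=1,  c=1,  d=1,  e=0.

Yes, satisfiable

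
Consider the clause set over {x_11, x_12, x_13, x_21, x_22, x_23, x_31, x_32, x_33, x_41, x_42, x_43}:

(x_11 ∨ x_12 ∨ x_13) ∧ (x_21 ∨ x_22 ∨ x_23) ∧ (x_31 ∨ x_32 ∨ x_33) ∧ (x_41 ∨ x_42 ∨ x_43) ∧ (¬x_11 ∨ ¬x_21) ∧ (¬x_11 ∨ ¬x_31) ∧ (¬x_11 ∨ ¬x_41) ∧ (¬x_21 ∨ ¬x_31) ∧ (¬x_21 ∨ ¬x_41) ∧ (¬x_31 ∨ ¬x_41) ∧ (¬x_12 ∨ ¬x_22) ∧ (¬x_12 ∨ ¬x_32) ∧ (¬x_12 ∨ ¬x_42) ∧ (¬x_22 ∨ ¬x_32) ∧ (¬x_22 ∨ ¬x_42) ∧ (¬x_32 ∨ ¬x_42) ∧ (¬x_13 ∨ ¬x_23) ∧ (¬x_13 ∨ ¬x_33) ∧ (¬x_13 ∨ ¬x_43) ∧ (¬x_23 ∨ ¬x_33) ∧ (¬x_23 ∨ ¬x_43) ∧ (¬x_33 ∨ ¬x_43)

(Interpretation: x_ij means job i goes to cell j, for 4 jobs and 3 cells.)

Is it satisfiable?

Try x_11 = False.
Try x_12 = True.
(¬x_22) alone gives x_22 = False.
(¬x_32) alone gives x_32 = False.
(¬x_42) alone gives x_42 = False.
Try x_21 = True.
(¬x_31) alone gives x_31 = False.
(x_33) alone gives x_33 = True.
(¬x_41) alone gives x_41 = False.
(x_43) alone gives x_43 = True.
That conflicts with the unit clause (¬x_43).
Backtrack on x_21: now try x_21 = False.
(x_23) alone gives x_23 = True.
(¬x_13) alone gives x_13 = False.
(¬x_33) alone gives x_33 = False.
(x_31) alone gives x_31 = True.
(¬x_41) alone gives x_41 = False.
(x_43) alone gives x_43 = True.
That conflicts with the unit clause (¬x_43).
Either choice for x_21 ends in contradiction.
Backtrack on x_12: now try x_12 = False.
(x_13) alone gives x_13 = True.
(¬x_23) alone gives x_23 = False.
(¬x_33) alone gives x_33 = False.
(¬x_43) alone gives x_43 = False.
Try x_21 = True.
(¬x_31) alone gives x_31 = False.
(x_32) alone gives x_32 = True.
(¬x_41) alone gives x_41 = False.
(x_42) alone gives x_42 = True.
That conflicts with the unit clause (¬x_42).
Backtrack on x_21: now try x_21 = False.
(x_22) alone gives x_22 = True.
(¬x_32) alone gives x_32 = False.
(x_31) alone gives x_31 = True.
(¬x_41) alone gives x_41 = False.
(x_42) alone gives x_42 = True.
That conflicts with the unit clause (¬x_42).
Either choice for x_21 ends in contradiction.
Either choice for x_12 ends in contradiction.
Backtrack on x_11: now try x_11 = True.
(¬x_21) alone gives x_21 = False.
(¬x_31) alone gives x_31 = False.
(¬x_41) alone gives x_41 = False.
Try x_22 = True.
(¬x_12) alone gives x_12 = False.
(¬x_32) alone gives x_32 = False.
(x_33) alone gives x_33 = True.
(¬x_42) alone gives x_42 = False.
(x_43) alone gives x_43 = True.
That conflicts with the unit clause (¬x_43).
Backtrack on x_22: now try x_22 = False.
(x_23) alone gives x_23 = True.
(¬x_13) alone gives x_13 = False.
(¬x_33) alone gives x_33 = False.
(x_32) alone gives x_32 = True.
(¬x_12) alone gives x_12 = False.
(¬x_42) alone gives x_42 = False.
(x_43) alone gives x_43 = True.
That conflicts with the unit clause (¬x_43).
Either choice for x_22 ends in contradiction.
Either choice for x_11 ends in contradiction.
No assignment satisfies every clause.

No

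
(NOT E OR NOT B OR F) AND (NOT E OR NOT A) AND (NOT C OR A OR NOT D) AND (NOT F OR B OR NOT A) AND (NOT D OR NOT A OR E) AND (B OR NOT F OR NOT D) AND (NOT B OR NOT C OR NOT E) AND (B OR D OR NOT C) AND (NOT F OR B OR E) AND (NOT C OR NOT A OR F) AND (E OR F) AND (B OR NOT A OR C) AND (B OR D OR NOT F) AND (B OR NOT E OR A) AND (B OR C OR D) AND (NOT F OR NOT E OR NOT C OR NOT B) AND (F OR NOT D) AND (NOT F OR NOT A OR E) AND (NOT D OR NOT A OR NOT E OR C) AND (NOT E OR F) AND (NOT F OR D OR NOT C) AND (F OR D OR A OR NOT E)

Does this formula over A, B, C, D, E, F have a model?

Branch on E: set E = true.
The clause (NOT A) is unit, so A = false.
The clause (B) is unit, so B = true.
The clause (F) is unit, so F = true.
The clause (NOT C) is unit, so C = false.
No clause remains; D is free.
A satisfying assignment: A: false, B: true, C: false, D: true, E: true, F: true.

Yes, satisfiable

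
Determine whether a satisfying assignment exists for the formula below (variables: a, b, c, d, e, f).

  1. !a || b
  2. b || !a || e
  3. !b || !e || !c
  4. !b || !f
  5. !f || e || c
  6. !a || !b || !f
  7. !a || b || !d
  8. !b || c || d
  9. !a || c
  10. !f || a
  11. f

The clause (f) is unit, so f = true.
The clause (!b) is unit, so b = false.
The clause (!a) is unit, so a = false.
But (a) is also a unit clause — contradiction.
No assignment satisfies every clause.

No, unsatisfiable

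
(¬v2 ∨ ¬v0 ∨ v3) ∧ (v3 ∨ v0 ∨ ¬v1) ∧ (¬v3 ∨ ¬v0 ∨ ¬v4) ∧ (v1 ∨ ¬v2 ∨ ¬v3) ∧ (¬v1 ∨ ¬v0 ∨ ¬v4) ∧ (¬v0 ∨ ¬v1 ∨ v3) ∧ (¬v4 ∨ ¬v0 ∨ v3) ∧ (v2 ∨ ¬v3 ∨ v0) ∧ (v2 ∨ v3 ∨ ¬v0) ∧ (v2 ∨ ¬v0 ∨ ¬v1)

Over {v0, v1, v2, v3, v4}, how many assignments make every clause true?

There are 2^5 = 32 truth assignments over (v0, v1, v2, v3, v4).
Split on v1. With v1 = True, the clauses containing v1 are satisfied and ¬v1 drops from the rest; 3 of the 2^4 = 16 assignments to the other variables satisfy what remains.
With v1 = False, by the same count on the reduced clause set, 5 assignments work.
Total: 3 + 5 = 8.

8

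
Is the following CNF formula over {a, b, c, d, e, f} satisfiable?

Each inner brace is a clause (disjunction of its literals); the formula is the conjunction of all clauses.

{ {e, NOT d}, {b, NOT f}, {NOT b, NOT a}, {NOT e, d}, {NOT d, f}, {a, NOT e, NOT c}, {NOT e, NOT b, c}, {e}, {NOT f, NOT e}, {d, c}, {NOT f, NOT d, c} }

Unsatisfiable

The clause (e) is unit, so e = true.
The clause (d) is unit, so d = true.
The clause (f) is unit, so f = true.
Now (NOT f) is unsatisfied and unit — conflict.
No assignment satisfies every clause.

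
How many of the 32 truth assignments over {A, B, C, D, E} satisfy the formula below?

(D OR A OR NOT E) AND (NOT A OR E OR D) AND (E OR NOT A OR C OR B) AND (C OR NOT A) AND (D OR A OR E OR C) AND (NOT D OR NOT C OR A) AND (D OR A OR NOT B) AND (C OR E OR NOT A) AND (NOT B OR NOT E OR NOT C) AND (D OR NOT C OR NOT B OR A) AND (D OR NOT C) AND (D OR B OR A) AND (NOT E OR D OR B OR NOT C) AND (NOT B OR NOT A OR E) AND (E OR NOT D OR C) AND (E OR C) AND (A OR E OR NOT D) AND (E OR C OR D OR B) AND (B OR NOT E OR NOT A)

There are 2^5 = 32 truth assignments over (A, B, C, D, E).
Split on A. With A = true, the clauses containing A are satisfied and NOT A drops from the rest; 1 of the 2^4 = 16 assignments to the other variables satisfy what remains.
With A = false, by the same count on the reduced clause set, 2 assignments work.
Total: 1 + 2 = 3.

3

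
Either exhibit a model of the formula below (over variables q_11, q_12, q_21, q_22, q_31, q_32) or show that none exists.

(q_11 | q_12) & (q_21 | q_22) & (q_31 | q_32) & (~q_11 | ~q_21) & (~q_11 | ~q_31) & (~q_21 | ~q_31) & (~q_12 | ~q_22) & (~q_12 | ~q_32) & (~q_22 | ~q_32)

UNSATISFIABLE

Suppose q_11 = 1.
(~q_21) alone gives q_21 = 0.
(q_22) alone gives q_22 = 1.
(~q_31) alone gives q_31 = 0.
(q_32) alone gives q_32 = 1.
That conflicts with the unit clause (~q_32).
Backtrack on q_11: now try q_11 = 0.
(q_12) alone gives q_12 = 1.
(~q_22) alone gives q_22 = 0.
(q_21) alone gives q_21 = 1.
(~q_31) alone gives q_31 = 0.
(q_32) alone gives q_32 = 1.
That conflicts with the unit clause (~q_32).
Either choice for q_11 ends in contradiction.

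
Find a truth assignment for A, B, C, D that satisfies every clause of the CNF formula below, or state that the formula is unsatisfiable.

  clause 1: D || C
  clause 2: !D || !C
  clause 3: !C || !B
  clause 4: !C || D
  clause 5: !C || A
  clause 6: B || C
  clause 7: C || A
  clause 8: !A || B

A ↦ true, B ↦ true, C ↦ false, D ↦ true

Case D = true:
The clause (!C) is unit, so C = false.
The clause (B) is unit, so B = true.
The clause (A) is unit, so A = true.
All clauses are satisfied.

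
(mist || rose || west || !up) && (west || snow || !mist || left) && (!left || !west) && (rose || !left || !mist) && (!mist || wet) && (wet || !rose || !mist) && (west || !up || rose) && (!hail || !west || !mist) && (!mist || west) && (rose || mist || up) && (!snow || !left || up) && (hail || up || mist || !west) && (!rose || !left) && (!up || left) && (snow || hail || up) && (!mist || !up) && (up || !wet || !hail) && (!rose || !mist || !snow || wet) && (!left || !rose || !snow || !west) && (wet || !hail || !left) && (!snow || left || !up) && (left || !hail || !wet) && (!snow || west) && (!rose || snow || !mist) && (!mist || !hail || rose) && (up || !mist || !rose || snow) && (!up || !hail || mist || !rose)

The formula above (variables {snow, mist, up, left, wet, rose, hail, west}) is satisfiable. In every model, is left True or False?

Suppose left = true.
(!west) alone gives west = false.
(!mist) alone gives mist = false.
(!rose) alone gives rose = false.
(!up) alone gives up = false.
That conflicts with the unit clause (up).
So every satisfying assignment has left = False.

False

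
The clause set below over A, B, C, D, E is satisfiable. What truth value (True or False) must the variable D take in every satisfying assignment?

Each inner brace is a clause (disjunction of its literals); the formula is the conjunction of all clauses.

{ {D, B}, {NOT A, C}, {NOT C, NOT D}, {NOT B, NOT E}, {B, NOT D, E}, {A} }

Suppose D = true.
(NOT C) alone gives C = false.
(NOT A) alone gives A = false.
Now (A) is unsatisfied and unit — conflict.
So every satisfying assignment has D = False.

False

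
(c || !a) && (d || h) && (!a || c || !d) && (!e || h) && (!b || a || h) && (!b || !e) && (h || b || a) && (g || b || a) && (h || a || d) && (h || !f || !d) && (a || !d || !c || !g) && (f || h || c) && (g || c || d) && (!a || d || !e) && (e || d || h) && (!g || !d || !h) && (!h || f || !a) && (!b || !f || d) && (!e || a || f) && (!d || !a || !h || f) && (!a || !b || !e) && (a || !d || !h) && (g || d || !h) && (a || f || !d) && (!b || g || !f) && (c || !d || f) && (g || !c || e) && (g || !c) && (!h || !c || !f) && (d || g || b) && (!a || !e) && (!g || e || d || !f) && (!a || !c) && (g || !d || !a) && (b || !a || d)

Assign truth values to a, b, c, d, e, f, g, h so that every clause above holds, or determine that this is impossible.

Try c = true.
From the singleton clause (g), g = true.
From the singleton clause (!a), a = false.
From the singleton clause (!d), d = false.
From the singleton clause (h), h = true.
From the singleton clause (!f), f = false.
From the singleton clause (!e), e = false.
No clause remains; b is free.

a ↦ false, b ↦ true, c ↦ true, d ↦ false, e ↦ false, f ↦ false, g ↦ true, h ↦ true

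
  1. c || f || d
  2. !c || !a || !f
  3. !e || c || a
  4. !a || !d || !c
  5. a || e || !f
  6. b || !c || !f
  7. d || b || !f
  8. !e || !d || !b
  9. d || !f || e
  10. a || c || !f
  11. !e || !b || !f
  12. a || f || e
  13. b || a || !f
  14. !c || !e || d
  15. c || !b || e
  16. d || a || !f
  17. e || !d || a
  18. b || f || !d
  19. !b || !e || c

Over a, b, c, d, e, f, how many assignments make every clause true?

There are 2^6 = 64 truth assignments over (a, b, c, d, e, f).
Split on e. With e = true, the clauses containing e are satisfied and !e drops from the rest; 1 of the 2^5 = 32 assignments to the other variables satisfy what remains.
With e = false, by the same count on the reduced clause set, 3 assignments work.
(One model: a=T, b=F, c=F, d=T, e=F, f=T.)
Total: 1 + 3 = 4.

4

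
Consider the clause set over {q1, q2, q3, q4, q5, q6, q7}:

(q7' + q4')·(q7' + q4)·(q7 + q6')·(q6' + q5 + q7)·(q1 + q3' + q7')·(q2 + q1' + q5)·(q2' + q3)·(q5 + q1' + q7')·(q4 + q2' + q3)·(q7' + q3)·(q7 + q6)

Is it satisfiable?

Branch on q7: set q7 = 0.
The clause (q6') is unit, so q6 = 0.
Now (q6) is unsatisfied and unit — conflict.
So q7 must be the other value — set q7 = 1.
The clause (q4') is unit, so q4 = 0.
Now (q4) is unsatisfied and unit — conflict.
Either choice for q7 ends in contradiction.
No assignment satisfies every clause.

Unsatisfiable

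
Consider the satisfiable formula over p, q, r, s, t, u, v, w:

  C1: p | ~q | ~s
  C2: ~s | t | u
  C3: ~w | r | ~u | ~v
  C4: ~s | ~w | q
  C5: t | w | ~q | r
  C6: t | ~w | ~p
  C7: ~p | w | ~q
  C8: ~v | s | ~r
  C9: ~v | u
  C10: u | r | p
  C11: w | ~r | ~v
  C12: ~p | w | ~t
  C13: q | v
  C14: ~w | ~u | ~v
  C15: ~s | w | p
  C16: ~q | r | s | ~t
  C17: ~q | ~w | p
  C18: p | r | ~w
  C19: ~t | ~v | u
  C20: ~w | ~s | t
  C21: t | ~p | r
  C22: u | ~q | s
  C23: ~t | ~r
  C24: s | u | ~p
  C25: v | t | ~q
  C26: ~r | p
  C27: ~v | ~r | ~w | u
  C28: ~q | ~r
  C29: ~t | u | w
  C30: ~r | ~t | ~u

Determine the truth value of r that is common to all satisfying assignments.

False

Suppose r = 1.
From the singleton clause (~t), t = 0.
From the singleton clause (p), p = 1.
From the singleton clause (~w), w = 0.
From the singleton clause (~q), q = 0.
From the singleton clause (~v), v = 0.
That conflicts with the unit clause (v).
So every satisfying assignment has r = False.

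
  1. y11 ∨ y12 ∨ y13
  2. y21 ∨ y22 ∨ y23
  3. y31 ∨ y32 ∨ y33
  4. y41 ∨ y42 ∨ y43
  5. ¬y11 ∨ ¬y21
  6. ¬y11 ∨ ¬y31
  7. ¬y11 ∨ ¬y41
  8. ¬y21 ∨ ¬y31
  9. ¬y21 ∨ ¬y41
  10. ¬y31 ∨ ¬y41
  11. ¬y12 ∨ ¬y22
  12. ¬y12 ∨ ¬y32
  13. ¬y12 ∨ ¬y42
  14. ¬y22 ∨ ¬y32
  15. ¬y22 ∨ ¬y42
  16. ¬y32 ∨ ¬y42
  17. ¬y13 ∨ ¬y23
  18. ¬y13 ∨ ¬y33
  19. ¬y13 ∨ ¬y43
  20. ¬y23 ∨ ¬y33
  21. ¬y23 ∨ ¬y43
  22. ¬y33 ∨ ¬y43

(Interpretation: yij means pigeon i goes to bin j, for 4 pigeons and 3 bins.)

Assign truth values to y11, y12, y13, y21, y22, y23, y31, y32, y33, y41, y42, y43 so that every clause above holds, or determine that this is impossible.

Suppose y11 = False.
Suppose y12 = True.
The clause (¬y22) is unit, so y22 = False.
The clause (¬y32) is unit, so y32 = False.
The clause (¬y42) is unit, so y42 = False.
Suppose y21 = True.
The clause (¬y31) is unit, so y31 = False.
The clause (y33) is unit, so y33 = True.
The clause (¬y41) is unit, so y41 = False.
The clause (y43) is unit, so y43 = True.
Now (¬y43) is unsatisfied and unit — conflict.
So y21 must be the other value — set y21 = False.
The clause (y23) is unit, so y23 = True.
The clause (¬y13) is unit, so y13 = False.
The clause (¬y33) is unit, so y33 = False.
The clause (y31) is unit, so y31 = True.
The clause (¬y41) is unit, so y41 = False.
The clause (y43) is unit, so y43 = True.
Now (¬y43) is unsatisfied and unit — conflict.
Either choice for y21 ends in contradiction.
So y12 must be the other value — set y12 = False.
The clause (y13) is unit, so y13 = True.
The clause (¬y23) is unit, so y23 = False.
The clause (¬y33) is unit, so y33 = False.
The clause (¬y43) is unit, so y43 = False.
Suppose y21 = True.
The clause (¬y31) is unit, so y31 = False.
The clause (y32) is unit, so y32 = True.
The clause (¬y41) is unit, so y41 = False.
The clause (y42) is unit, so y42 = True.
Now (¬y42) is unsatisfied and unit — conflict.
So y21 must be the other value — set y21 = False.
The clause (y22) is unit, so y22 = True.
The clause (¬y32) is unit, so y32 = False.
The clause (y31) is unit, so y31 = True.
The clause (¬y41) is unit, so y41 = False.
The clause (y42) is unit, so y42 = True.
Now (¬y42) is unsatisfied and unit — conflict.
Either choice for y21 ends in contradiction.
Either choice for y12 ends in contradiction.
So y11 must be the other value — set y11 = True.
The clause (¬y21) is unit, so y21 = False.
The clause (¬y31) is unit, so y31 = False.
The clause (¬y41) is unit, so y41 = False.
Suppose y22 = True.
The clause (¬y12) is unit, so y12 = False.
The clause (¬y32) is unit, so y32 = False.
The clause (y33) is unit, so y33 = True.
The clause (¬y42) is unit, so y42 = False.
The clause (y43) is unit, so y43 = True.
Now (¬y43) is unsatisfied and unit — conflict.
So y22 must be the other value — set y22 = False.
The clause (y23) is unit, so y23 = True.
The clause (¬y13) is unit, so y13 = False.
The clause (¬y33) is unit, so y33 = False.
The clause (y32) is unit, so y32 = True.
The clause (¬y12) is unit, so y12 = False.
The clause (¬y42) is unit, so y42 = False.
The clause (y43) is unit, so y43 = True.
Now (¬y43) is unsatisfied and unit — conflict.
Either choice for y22 ends in contradiction.
Either choice for y11 ends in contradiction.

UNSATISFIABLE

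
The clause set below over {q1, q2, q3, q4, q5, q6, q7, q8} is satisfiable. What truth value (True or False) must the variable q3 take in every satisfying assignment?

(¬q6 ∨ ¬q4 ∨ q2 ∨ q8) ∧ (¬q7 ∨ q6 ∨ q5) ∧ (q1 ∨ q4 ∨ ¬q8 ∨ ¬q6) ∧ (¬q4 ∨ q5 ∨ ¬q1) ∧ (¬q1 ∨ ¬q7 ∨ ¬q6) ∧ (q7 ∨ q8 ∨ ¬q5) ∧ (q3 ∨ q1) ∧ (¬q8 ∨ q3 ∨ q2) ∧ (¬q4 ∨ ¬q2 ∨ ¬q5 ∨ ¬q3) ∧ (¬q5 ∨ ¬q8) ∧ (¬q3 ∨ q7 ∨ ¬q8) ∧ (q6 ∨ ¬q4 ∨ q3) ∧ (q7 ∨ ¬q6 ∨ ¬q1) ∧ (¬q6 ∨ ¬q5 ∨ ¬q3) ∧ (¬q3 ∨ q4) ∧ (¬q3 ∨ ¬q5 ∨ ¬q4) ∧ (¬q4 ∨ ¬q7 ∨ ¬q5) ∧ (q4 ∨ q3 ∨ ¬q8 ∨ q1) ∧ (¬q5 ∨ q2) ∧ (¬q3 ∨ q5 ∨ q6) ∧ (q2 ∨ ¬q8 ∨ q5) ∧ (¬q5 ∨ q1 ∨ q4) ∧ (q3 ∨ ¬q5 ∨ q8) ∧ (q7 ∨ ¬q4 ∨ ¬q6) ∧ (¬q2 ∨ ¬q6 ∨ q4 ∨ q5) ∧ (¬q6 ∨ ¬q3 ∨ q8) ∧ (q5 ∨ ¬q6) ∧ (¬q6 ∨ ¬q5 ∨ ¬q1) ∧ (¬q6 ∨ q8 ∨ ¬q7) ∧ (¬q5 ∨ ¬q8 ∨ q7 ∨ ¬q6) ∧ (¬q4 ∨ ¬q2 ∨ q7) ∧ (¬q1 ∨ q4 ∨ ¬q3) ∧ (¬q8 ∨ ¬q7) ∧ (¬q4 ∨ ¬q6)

False

Suppose q3 = True.
Unit clause (q4) forces q4 = True.
Unit clause (¬q5) forces q5 = False.
Unit clause (¬q1) forces q1 = False.
Unit clause (q6) forces q6 = True.
Now (¬q6) is unsatisfied and unit — conflict.
So every satisfying assignment has q3 = False.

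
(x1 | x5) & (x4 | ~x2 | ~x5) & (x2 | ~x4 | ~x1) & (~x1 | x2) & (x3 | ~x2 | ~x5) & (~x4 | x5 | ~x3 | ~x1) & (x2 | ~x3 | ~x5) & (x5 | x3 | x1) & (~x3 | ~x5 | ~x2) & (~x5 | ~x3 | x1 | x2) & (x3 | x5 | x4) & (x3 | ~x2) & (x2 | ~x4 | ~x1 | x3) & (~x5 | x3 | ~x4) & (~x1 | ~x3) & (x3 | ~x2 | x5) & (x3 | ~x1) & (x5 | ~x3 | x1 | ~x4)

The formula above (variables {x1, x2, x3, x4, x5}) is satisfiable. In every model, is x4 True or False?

False

Suppose x4 = 1.
Case x1 = 1:
(x2) alone gives x2 = 1.
(x3) alone gives x3 = 1.
That conflicts with the unit clause (~x3).
Undo x1 and try x1 = 0.
(x5) alone gives x5 = 1.
(x3) alone gives x3 = 1.
(x2) alone gives x2 = 1.
That conflicts with the unit clause (~x2).
Both values of x1 lead to a conflict.
So every satisfying assignment has x4 = False.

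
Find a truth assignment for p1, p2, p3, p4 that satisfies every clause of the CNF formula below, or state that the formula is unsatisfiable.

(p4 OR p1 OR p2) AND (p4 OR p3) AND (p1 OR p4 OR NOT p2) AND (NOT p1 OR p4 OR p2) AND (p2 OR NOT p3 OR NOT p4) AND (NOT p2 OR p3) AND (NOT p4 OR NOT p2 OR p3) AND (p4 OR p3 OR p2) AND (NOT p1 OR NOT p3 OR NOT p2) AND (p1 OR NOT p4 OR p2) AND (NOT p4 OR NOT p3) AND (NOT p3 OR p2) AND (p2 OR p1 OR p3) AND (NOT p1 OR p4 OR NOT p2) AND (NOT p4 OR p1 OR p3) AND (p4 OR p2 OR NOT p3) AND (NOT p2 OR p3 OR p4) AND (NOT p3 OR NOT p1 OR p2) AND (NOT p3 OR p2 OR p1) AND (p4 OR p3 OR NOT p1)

Branch on p4: set p4 = true.
The clause (NOT p3) is unit, so p3 = false.
The clause (NOT p2) is unit, so p2 = false.
The clause (p1) is unit, so p1 = true.
Every clause now holds.

p1=true, p2=false, p3=false, p4=true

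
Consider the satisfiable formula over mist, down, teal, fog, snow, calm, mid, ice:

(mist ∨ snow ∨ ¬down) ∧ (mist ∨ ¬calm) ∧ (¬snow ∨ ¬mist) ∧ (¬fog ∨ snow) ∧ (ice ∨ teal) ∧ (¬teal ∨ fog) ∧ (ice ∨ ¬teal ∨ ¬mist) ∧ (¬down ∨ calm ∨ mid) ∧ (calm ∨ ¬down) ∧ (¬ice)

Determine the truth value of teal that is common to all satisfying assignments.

True

Suppose teal = False.
The clause (ice) is unit, so ice = True.
Now (¬ice) is unsatisfied and unit — conflict.
So every satisfying assignment has teal = True.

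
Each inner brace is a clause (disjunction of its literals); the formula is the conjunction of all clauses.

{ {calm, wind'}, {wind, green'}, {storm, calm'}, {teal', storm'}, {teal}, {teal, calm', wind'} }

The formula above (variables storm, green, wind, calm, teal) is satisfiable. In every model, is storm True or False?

False

Suppose storm = 1.
From the singleton clause (teal'), teal = 0.
But (teal) is also a unit clause — contradiction.
So every satisfying assignment has storm = False.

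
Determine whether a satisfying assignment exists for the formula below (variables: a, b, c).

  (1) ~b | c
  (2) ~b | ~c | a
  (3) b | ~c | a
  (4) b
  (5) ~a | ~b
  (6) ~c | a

No

(b) alone gives b = 1.
(c) alone gives c = 1.
(a) alone gives a = 1.
But (~a) is also a unit clause — contradiction.
No assignment satisfies every clause.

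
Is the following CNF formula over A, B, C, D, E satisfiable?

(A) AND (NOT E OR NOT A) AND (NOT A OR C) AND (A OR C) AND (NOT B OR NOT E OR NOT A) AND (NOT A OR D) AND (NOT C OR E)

Unsatisfiable

Unit clause (A) forces A = true.
Unit clause (NOT E) forces E = false.
Unit clause (C) forces C = true.
That conflicts with the unit clause (NOT C).
No assignment satisfies every clause.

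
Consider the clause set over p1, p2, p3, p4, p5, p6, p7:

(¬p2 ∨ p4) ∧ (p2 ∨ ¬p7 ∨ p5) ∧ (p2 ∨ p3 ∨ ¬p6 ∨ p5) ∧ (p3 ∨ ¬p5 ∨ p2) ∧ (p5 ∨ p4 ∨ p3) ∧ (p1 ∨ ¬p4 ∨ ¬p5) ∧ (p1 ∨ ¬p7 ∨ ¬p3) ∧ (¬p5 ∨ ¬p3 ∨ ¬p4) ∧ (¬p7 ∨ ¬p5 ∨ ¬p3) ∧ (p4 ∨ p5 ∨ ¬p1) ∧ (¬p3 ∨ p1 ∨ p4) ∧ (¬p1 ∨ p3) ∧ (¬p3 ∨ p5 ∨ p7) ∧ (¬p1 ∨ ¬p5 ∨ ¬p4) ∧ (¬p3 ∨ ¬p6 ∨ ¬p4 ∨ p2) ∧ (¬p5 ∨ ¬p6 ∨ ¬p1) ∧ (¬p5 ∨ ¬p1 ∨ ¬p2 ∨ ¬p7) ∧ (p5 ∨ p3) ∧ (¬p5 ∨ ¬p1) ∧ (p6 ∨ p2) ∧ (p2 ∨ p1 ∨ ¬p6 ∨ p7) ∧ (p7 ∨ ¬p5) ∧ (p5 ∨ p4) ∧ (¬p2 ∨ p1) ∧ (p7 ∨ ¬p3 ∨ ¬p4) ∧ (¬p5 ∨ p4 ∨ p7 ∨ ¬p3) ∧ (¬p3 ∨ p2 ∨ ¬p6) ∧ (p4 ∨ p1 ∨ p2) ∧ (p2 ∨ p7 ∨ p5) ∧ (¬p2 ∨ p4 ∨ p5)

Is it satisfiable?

Try p2 = True.
The clause (p4) is unit, so p4 = True.
The clause (p1) is unit, so p1 = True.
The clause (p3) is unit, so p3 = True.
The clause (¬p5) is unit, so p5 = False.
The clause (p7) is unit, so p7 = True.
Every clause is now satisfied; p6 is unconstrained.
A satisfying assignment: p1=True, p2=True, p3=True, p4=True, p5=False, p6=False, p7=True.

Yes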